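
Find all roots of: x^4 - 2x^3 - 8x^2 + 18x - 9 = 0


Let p(x) = x^4 - 2x^3 - 8x^2 + 18x - 9. By the rational root theorem (leading coefficient 1), any rational root is an integer divisor of 9: try ±1, ±2, ... in turn.
Test x = 1: value = 0 ✓, so (x - 1) is a factor.
Synthetic division by (x - 1): bring down 1; 1(1) - 2 = -1; (-1)(1) - 8 = -9; (-9)(1) + 18 = 9; 9(1) - 9 = 0 → quotient x^3 - x^2 - 9x + 9, remainder 0.
Continue with the quotient x^3 - x^2 - 9x + 9 (candidates must divide 9; re-test x = 1 first in case it repeats).
Test x = 1: value = 0 ✓, so (x - 1) is a factor.
Synthetic division by (x - 1): bring down 1; 1(1) - 1 = 0; 0(1) - 9 = -9; (-9)(1) + 9 = 0 → quotient x^2 - 9, remainder 0.
Solve the quadratic x^2 - 9 = 0: discriminant = 0^2 - 4(1)(-9) = 0 + 36 = 36.
sqrt(36) = 6, so x = (0 ± 6)/2: x = 3 or x = -3.
Collecting all roots found:

x = -3, x = 1 (multiplicity 2), x = 3


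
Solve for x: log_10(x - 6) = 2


Convert to exponential form: x - 6 = 10^2 = 100
x = 100 + 6 = 106
Check: log_10(106 - 6) = log_10(100) = log_10(100) = 2 ✓

x = 106


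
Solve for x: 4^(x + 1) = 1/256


Express both sides with the same base.
1/256 = 4^(-4)
Since the bases match, equate exponents: x + 1 = -4
So x = -4 - (1) = -5

x = -5


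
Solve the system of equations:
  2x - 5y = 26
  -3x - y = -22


Using Cramer's rule:
Determinant D = (2)(-1) - (-3)(-5) = -2 - 15 = -17
Dx = (26)(-1) - (-22)(-5) = -26 - 110 = -136
Dy = (2)(-22) - (-3)(26) = -44 + 78 = 34
x = Dx/D = -136/-17 = 8
y = Dy/D = 34/-17 = -2

x = 8, y = -2


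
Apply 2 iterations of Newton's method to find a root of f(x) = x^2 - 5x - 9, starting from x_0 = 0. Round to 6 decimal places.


Newton's method: x_(n+1) = x_n - f(x_n)/f'(x_n)
f(x) = x^2 - 5x - 9
f'(x) = 2x - 5

Iteration 1:
  f(0.000000) = -9.000000
  f'(0.000000) = -5.000000
  x_1 = 0.000000 - (-9.000000)/(-5.000000) = -1.800000

Iteration 2:
  f(-1.800000) = 3.240000
  f'(-1.800000) = -8.600000
  x_2 = -1.800000 - (3.240000)/(-8.600000) = -1.423256

x_2 = -1.423256


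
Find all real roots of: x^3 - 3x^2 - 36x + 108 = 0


Let p(x) = x^3 - 3x^2 - 36x + 108. By the rational root theorem (leading coefficient 1), any rational root is an integer divisor of 108: try ±1, ±2, ... in turn.
Test x = 1: value = 70 ≠ 0.
Test x = -1: value = 140 ≠ 0.
Test x = 2: value = 32 ≠ 0.
Test x = -2: value = 160 ≠ 0.
Test x = 3: value = 0 ✓, so (x - 3) is a factor.
Synthetic division by (x - 3): bring down 1; 1(3) - 3 = 0; 0(3) - 36 = -36; (-36)(3) + 108 = 0 → quotient x^2 - 36, remainder 0.
Solve the quadratic x^2 - 36 = 0: discriminant = 0^2 - 4(1)(-36) = 0 + 144 = 144.
sqrt(144) = 12, so x = (0 ± 12)/2: x = 6 or x = -6.

x = -6, x = 3, x = 6


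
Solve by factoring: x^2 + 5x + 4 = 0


We need two numbers that multiply to 4 and add to 5.
Those numbers are 1 and 4 (since 1 * 4 = 4 and 1 + 4 = 5).
So x^2 + 5x + 4 = (x + 1)(x + 4) = 0
Setting each factor to zero: x = -1 or x = -4

x = -4, x = -1


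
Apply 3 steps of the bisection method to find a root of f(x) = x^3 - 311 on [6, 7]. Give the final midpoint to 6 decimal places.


f(x) = x^3 - 311
f(6) = -95 < 0
f(7) = 32 > 0

Step 1: midpoint = (6.000000 + 7.000000)/2 = 6.500000
  f(6.500000) = -36.375000
  f(mid) < 0, so root is in [6.500000, 7.000000]

Step 2: midpoint = (6.500000 + 7.000000)/2 = 6.750000
  f(6.750000) = -3.453125
  f(mid) < 0, so root is in [6.750000, 7.000000]

Step 3: midpoint = (6.750000 + 7.000000)/2 = 6.875000
  f(6.875000) = 13.951172
  f(mid) > 0, so root is in [6.750000, 6.875000]

midpoint = 6.875000


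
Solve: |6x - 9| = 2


An absolute value equation |expr| = 2 gives two cases:
Case 1: 6x - 9 = 2
  6x = 11, so x = 11/6
Case 2: 6x - 9 = -2
  6x = 7, so x = 7/6

x = 7/6, x = 11/6


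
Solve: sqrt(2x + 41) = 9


Square both sides: 2x + 41 = 9^2 = 81
2x = 81 - 41 = 40
x = 20
Check: sqrt(2*20 + 41) = sqrt(81) = 9 ✓

x = 20


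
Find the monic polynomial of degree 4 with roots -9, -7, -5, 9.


A monic polynomial with roots -9, -7, -5, 9 is:
p(x) = (x + 9)(x + 7)(x + 5)(x - 9)
After multiplying by (x + 9): x + 9
After multiplying by (x + 7): x^2 + 16x + 63
After multiplying by (x + 5): x^3 + 21x^2 + 143x + 315
After multiplying by (x - 9): x^4 + 12x^3 - 46x^2 - 972x - 2835

x^4 + 12x^3 - 46x^2 - 972x - 2835


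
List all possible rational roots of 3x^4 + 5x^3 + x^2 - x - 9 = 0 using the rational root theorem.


Rational root theorem: possible roots are ±p/q where:
  p divides the constant term (-9): p ∈ {1, 3, 9}
  q divides the leading coefficient (3): q ∈ {1, 3}

All possible rational roots: -9, -3, -1, -1/3, 1/3, 1, 3, 9

-9, -3, -1, -1/3, 1/3, 1, 3, 9


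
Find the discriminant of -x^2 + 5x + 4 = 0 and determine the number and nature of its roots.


For ax^2 + bx + c = 0, discriminant D = b^2 - 4ac
Here a = -1, b = 5, c = 4
D = (5)^2 - 4(-1)(4) = 25 + 16 = 41

D = 41 > 0 but not a perfect square
The equation has 2 distinct real irrational roots.

Discriminant = 41, 2 distinct real irrational roots


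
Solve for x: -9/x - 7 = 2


Subtract -7 from both sides: -9/x = 9
Multiply both sides by x: -9 = 9 * x
Divide by 9: x = -1

x = -1


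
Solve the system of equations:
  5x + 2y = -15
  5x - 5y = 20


Using Cramer's rule:
Determinant D = (5)(-5) - (5)(2) = -25 - 10 = -35
Dx = (-15)(-5) - (20)(2) = 75 - 40 = 35
Dy = (5)(20) - (5)(-15) = 100 + 75 = 175
x = Dx/D = 35/-35 = -1
y = Dy/D = 175/-35 = -5

x = -1, y = -5


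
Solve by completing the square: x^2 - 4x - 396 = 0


Start: x^2 - 4x - 396 = 0
Move constant: x^2 - 4x = 396
Half of -4 is -2, squared is 4
Add 4 to both sides: x^2 - 4x + 4 = 400
(x - 2)^2 = 400
x - 2 = ±20
x = 2 + 20 = 22 or x = 2 - 20 = -18

x = -18, x = 22


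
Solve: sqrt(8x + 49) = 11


Square both sides: 8x + 49 = 11^2 = 121
8x = 121 - 49 = 72
x = 9
Check: sqrt(8*9 + 49) = sqrt(121) = 11 ✓

x = 9


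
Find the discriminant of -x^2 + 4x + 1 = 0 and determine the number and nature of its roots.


For ax^2 + bx + c = 0, discriminant D = b^2 - 4ac
Here a = -1, b = 4, c = 1
D = (4)^2 - 4(-1)(1) = 16 + 4 = 20

D = 20 > 0 but not a perfect square
The equation has 2 distinct real irrational roots.

Discriminant = 20, 2 distinct real irrational roots


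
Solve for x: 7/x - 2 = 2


Subtract -2 from both sides: 7/x = 4
Multiply both sides by x: 7 = 4 * x
Divide by 4: x = 7/4

x = 7/4


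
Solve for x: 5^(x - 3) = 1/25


Express both sides with the same base.
1/25 = 5^(-2)
Since the bases match, equate exponents: x - 3 = -2
So x = -2 - (-3) = 1

x = 1


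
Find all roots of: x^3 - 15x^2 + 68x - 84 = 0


Let p(x) = x^3 - 15x^2 + 68x - 84. By the rational root theorem (leading coefficient 1), any rational root is an integer divisor of 84: try ±1, ±2, ... in turn.
Test x = 1: value = -30 ≠ 0.
Test x = -1: value = -168 ≠ 0.
Test x = 2: value = 0 ✓, so (x - 2) is a factor.
Synthetic division by (x - 2): bring down 1; 1(2) - 15 = -13; (-13)(2) + 68 = 42; 42(2) - 84 = 0 → quotient x^2 - 13x + 42, remainder 0.
Solve the quadratic x^2 - 13x + 42 = 0: discriminant = (-13)^2 - 4(1)(42) = 169 - 168 = 1.
sqrt(1) = 1, so x = (13 ± 1)/2: x = 7 or x = 6.
Collecting all roots found:

x = 2, x = 6, x = 7


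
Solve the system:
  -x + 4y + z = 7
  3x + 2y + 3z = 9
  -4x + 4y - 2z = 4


Using Cramer's rule. Expand each determinant along the first row.
D  = (-1)*[2*(-2) - 3*4] - 4*[3*(-2) - 3*(-4)] + 1*[3*4 - 2*(-4)]
  = (-1)*(-16) - 4*(6) + 1*(20) = 12
Dx = 7*[2*(-2) - 3*4] - 4*[9*(-2) - 3*4] + 1*[9*4 - 2*4]
  = 7*(-16) - 4*(-30) + 1*(28) = 36
Dy = (-1)*[9*(-2) - 3*4] - 7*[3*(-2) - 3*(-4)] + 1*[3*4 - 9*(-4)]
  = (-1)*(-30) - 7*(6) + 1*(48) = 36
Dz = (-1)*[2*4 - 9*4] - 4*[3*4 - 9*(-4)] + 7*[3*4 - 2*(-4)]
  = (-1)*(-28) - 4*(48) + 7*(20) = -24
x = Dx/D = 36/12 = 3, y = Dy/D = 36/12 = 3, z = Dz/D = -24/12 = -2
Check eq1: (-1)(3) + (4)(3) + (1)(-2) = 7 = 7 ✓
Check eq2: (3)(3) + (2)(3) + (3)(-2) = 9 = 9 ✓
Check eq3: (-4)(3) + (4)(3) + (-2)(-2) = 4 = 4 ✓

x = 3, y = 3, z = -2


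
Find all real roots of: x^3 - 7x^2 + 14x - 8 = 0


Let p(x) = x^3 - 7x^2 + 14x - 8. By the rational root theorem (leading coefficient 1), any rational root is an integer divisor of 8: try ±1, ±2, ... in turn.
Test x = 1: value = 0 ✓, so (x - 1) is a factor.
Synthetic division by (x - 1): bring down 1; 1(1) - 7 = -6; (-6)(1) + 14 = 8; 8(1) - 8 = 0 → quotient x^2 - 6x + 8, remainder 0.
Solve the quadratic x^2 - 6x + 8 = 0: discriminant = (-6)^2 - 4(1)(8) = 36 - 32 = 4.
sqrt(4) = 2, so x = (6 ± 2)/2: x = 4 or x = 2.

x = 1, x = 2, x = 4


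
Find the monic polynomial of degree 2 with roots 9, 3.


A monic polynomial with roots 9, 3 is:
p(x) = (x - 9)(x - 3)
After multiplying by (x - 9): x - 9
After multiplying by (x - 3): x^2 - 12x + 27

x^2 - 12x + 27


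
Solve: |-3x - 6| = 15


An absolute value equation |expr| = 15 gives two cases:
Case 1: -3x - 6 = 15
  -3x = 21, so x = -7
Case 2: -3x - 6 = -15
  -3x = -9, so x = 3

x = -7, x = 3


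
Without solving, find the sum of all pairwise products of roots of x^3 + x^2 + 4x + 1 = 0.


By Vieta's formulas for x^3 + bx^2 + cx + d = 0:
  r1 + r2 + r3 = -b/a = -1
  r1*r2 + r1*r3 + r2*r3 = c/a = 4
  r1*r2*r3 = -d/a = -1


Sum of pairwise products = 4


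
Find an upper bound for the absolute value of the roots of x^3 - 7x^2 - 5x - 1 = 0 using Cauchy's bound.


Cauchy's bound: all roots r satisfy |r| <= 1 + max(|a_i/a_n|) for i = 0,...,n-1
where a_n is the leading coefficient.

Coefficients: [1, -7, -5, -1]
Leading coefficient a_n = 1
Ratios |a_i/a_n|: 7, 5, 1
Maximum ratio: 7
Cauchy's bound: |r| <= 1 + 7 = 8

Upper bound = 8


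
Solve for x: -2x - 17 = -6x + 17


Starting with: -2x - 17 = -6x + 17
Move all x terms to left: (-2 + 6)x = 17 + 17
Simplify: 4x = 34
Divide both sides by 4: x = 17/2

x = 17/2


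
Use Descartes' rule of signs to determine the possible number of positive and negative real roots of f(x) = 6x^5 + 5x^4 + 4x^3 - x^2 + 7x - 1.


Descartes' rule of signs:

For positive roots, count sign changes in f(x) = 6x^5 + 5x^4 + 4x^3 - x^2 + 7x - 1:
Signs of coefficients: +, +, +, -, +, -
Number of sign changes: 3
Possible positive real roots: 3, 1

For negative roots, examine f(-x) = -6x^5 + 5x^4 - 4x^3 - x^2 - 7x - 1:
Signs of coefficients: -, +, -, -, -, -
Number of sign changes: 2
Possible negative real roots: 2, 0

Positive roots: 3 or 1; Negative roots: 2 or 0


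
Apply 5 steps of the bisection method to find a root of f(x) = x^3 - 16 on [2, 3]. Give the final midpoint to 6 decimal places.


f(x) = x^3 - 16
f(2) = -8 < 0
f(3) = 11 > 0

Step 1: midpoint = (2.000000 + 3.000000)/2 = 2.500000
  f(2.500000) = -0.375000
  f(mid) < 0, so root is in [2.500000, 3.000000]

Step 2: midpoint = (2.500000 + 3.000000)/2 = 2.750000
  f(2.750000) = 4.796875
  f(mid) > 0, so root is in [2.500000, 2.750000]

Step 3: midpoint = (2.500000 + 2.750000)/2 = 2.625000
  f(2.625000) = 2.087891
  f(mid) > 0, so root is in [2.500000, 2.625000]

Step 4: midpoint = (2.500000 + 2.625000)/2 = 2.562500
  f(2.562500) = 0.826416
  f(mid) > 0, so root is in [2.500000, 2.562500]

Step 5: midpoint = (2.500000 + 2.562500)/2 = 2.531250
  f(2.531250) = 0.218292
  f(mid) > 0, so root is in [2.500000, 2.531250]

midpoint = 2.531250


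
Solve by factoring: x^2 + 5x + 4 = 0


We need two numbers that multiply to 4 and add to 5.
Those numbers are 4 and 1 (since 4 * 1 = 4 and 4 + 1 = 5).
So x^2 + 5x + 4 = (x + 4)(x + 1) = 0
Setting each factor to zero: x = -4 or x = -1

x = -4, x = -1


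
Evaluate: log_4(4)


We need the exponent such that 4^? = 4
4^1 = 4
Therefore log_4(4) = 1

1


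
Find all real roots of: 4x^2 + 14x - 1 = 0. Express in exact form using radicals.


Using the quadratic formula: x = (-b ± sqrt(b^2 - 4ac)) / (2a)
Here a = 4, b = 14, c = -1
Discriminant = b^2 - 4ac = 14^2 - 4(4)(-1) = 196 + 16 = 212
Since discriminant = 212 > 0, there are two real roots.
x = (-14 ± 2*sqrt(53)) / 8
Simplifying: x = (-7 ± sqrt(53)) / 4
Numerically: x ≈ 0.0700 or x ≈ -3.5700

x = (-7 + sqrt(53)) / 4 or x = (-7 - sqrt(53)) / 4


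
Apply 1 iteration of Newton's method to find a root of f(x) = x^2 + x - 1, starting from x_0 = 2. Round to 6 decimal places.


Newton's method: x_(n+1) = x_n - f(x_n)/f'(x_n)
f(x) = x^2 + x - 1
f'(x) = 2x + 1

Iteration 1:
  f(2.000000) = 5.000000
  f'(2.000000) = 5.000000
  x_1 = 2.000000 - (5.000000)/(5.000000) = 1.000000

x_1 = 1.000000


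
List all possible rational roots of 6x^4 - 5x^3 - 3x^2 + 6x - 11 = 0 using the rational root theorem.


Rational root theorem: possible roots are ±p/q where:
  p divides the constant term (-11): p ∈ {1, 11}
  q divides the leading coefficient (6): q ∈ {1, 2, 3, 6}

All possible rational roots: -11, -11/2, -11/3, -11/6, -1, -1/2, -1/3, -1/6, 1/6, 1/3, 1/2, 1, 11/6, 11/3, 11/2, 11

-11, -11/2, -11/3, -11/6, -1, -1/2, -1/3, -1/6, 1/6, 1/3, 1/2, 1, 11/6, 11/3, 11/2, 11


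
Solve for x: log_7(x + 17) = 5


Convert to exponential form: x + 17 = 7^5 = 16807
x = 16807 - 17 = 16790
Check: log_7(16790 + 17) = log_7(16807) = log_7(16807) = 5 ✓

x = 16790


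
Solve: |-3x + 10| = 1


An absolute value equation |expr| = 1 gives two cases:
Case 1: -3x + 10 = 1
  -3x = -9, so x = 3
Case 2: -3x + 10 = -1
  -3x = -11, so x = 11/3

x = 3, x = 11/3


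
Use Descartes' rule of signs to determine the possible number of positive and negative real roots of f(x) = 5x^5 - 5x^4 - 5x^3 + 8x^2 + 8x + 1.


Descartes' rule of signs:

For positive roots, count sign changes in f(x) = 5x^5 - 5x^4 - 5x^3 + 8x^2 + 8x + 1:
Signs of coefficients: +, -, -, +, +, +
Number of sign changes: 2
Possible positive real roots: 2, 0

For negative roots, examine f(-x) = -5x^5 - 5x^4 + 5x^3 + 8x^2 - 8x + 1:
Signs of coefficients: -, -, +, +, -, +
Number of sign changes: 3
Possible negative real roots: 3, 1

Positive roots: 2 or 0; Negative roots: 3 or 1


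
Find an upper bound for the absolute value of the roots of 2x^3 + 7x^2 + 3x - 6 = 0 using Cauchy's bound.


Cauchy's bound: all roots r satisfy |r| <= 1 + max(|a_i/a_n|) for i = 0,...,n-1
where a_n is the leading coefficient.

Coefficients: [2, 7, 3, -6]
Leading coefficient a_n = 2
Ratios |a_i/a_n|: 7/2, 3/2, 3
Maximum ratio: 7/2
Cauchy's bound: |r| <= 1 + 7/2 = 9/2

Upper bound = 9/2


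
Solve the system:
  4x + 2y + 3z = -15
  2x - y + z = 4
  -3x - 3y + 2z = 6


Using Cramer's rule. Expand each determinant along the first row.
D  = 4*[(-1)*2 - 1*(-3)] - 2*[2*2 - 1*(-3)] + 3*[2*(-3) - (-1)*(-3)]
  = 4*(1) - 2*(7) + 3*(-9) = -37
Dx = (-15)*[(-1)*2 - 1*(-3)] - 2*[4*2 - 1*6] + 3*[4*(-3) - (-1)*6]
  = (-15)*(1) - 2*(2) + 3*(-6) = -37
Dy = 4*[4*2 - 1*6] - (-15)*[2*2 - 1*(-3)] + 3*[2*6 - 4*(-3)]
  = 4*(2) - (-15)*(7) + 3*(24) = 185
Dz = 4*[(-1)*6 - 4*(-3)] - 2*[2*6 - 4*(-3)] + (-15)*[2*(-3) - (-1)*(-3)]
  = 4*(6) - 2*(24) + (-15)*(-9) = 111
x = Dx/D = -37/-37 = 1, y = Dy/D = 185/-37 = -5, z = Dz/D = 111/-37 = -3
Check eq1: (4)(1) + (2)(-5) + (3)(-3) = -15 = -15 ✓
Check eq2: (2)(1) + (-1)(-5) + (1)(-3) = 4 = 4 ✓
Check eq3: (-3)(1) + (-3)(-5) + (2)(-3) = 6 = 6 ✓

x = 1, y = -5, z = -3


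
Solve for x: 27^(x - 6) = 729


Express both sides with the same base.
729 = 27^2
Since the bases match, equate exponents: x - 6 = 2
So x = 2 - (-6) = 8

x = 8


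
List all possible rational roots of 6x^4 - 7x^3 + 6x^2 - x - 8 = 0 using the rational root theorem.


Rational root theorem: possible roots are ±p/q where:
  p divides the constant term (-8): p ∈ {1, 2, 4, 8}
  q divides the leading coefficient (6): q ∈ {1, 2, 3, 6}

All possible rational roots: -8, -4, -8/3, -2, -4/3, -1, -2/3, -1/2, -1/3, -1/6, 1/6, 1/3, 1/2, 2/3, 1, 4/3, 2, 8/3, 4, 8

-8, -4, -8/3, -2, -4/3, -1, -2/3, -1/2, -1/3, -1/6, 1/6, 1/3, 1/2, 2/3, 1, 4/3, 2, 8/3, 4, 8


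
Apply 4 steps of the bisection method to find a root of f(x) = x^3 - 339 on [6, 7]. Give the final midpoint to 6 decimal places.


f(x) = x^3 - 339
f(6) = -123 < 0
f(7) = 4 > 0

Step 1: midpoint = (6.000000 + 7.000000)/2 = 6.500000
  f(6.500000) = -64.375000
  f(mid) < 0, so root is in [6.500000, 7.000000]

Step 2: midpoint = (6.500000 + 7.000000)/2 = 6.750000
  f(6.750000) = -31.453125
  f(mid) < 0, so root is in [6.750000, 7.000000]

Step 3: midpoint = (6.750000 + 7.000000)/2 = 6.875000
  f(6.875000) = -14.048828
  f(mid) < 0, so root is in [6.875000, 7.000000]

Step 4: midpoint = (6.875000 + 7.000000)/2 = 6.937500
  f(6.937500) = -5.105713
  f(mid) < 0, so root is in [6.937500, 7.000000]

midpoint = 6.937500


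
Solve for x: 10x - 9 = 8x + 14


Starting with: 10x - 9 = 8x + 14
Move all x terms to left: (10 - 8)x = 14 + 9
Simplify: 2x = 23
Divide both sides by 2: x = 23/2

x = 23/2


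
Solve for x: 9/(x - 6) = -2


Multiply both sides by (x - 6): 9 = -2(x - 6)
Distribute: 9 = -2x + 12
-2x = 9 - 12 = -3
x = 3/2

x = 3/2


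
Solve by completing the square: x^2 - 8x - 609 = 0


Start: x^2 - 8x - 609 = 0
Move constant: x^2 - 8x = 609
Half of -8 is -4, squared is 16
Add 16 to both sides: x^2 - 8x + 16 = 625
(x - 4)^2 = 625
x - 4 = ±25
x = 4 + 25 = 29 or x = 4 - 25 = -21

x = -21, x = 29


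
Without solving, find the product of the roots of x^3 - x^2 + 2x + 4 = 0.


By Vieta's formulas for x^3 + bx^2 + cx + d = 0:
  r1 + r2 + r3 = -b/a = 1
  r1*r2 + r1*r3 + r2*r3 = c/a = 2
  r1*r2*r3 = -d/a = -4


Product = -4


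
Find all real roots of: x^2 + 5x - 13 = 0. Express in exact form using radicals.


Using the quadratic formula: x = (-b ± sqrt(b^2 - 4ac)) / (2a)
Here a = 1, b = 5, c = -13
Discriminant = b^2 - 4ac = 5^2 - 4(1)(-13) = 25 + 52 = 77
Since discriminant = 77 > 0, there are two real roots.
x = (-5 ± sqrt(77)) / 2
Numerically: x ≈ 1.8875 or x ≈ -6.8875

x = (-5 + sqrt(77)) / 2 or x = (-5 - sqrt(77)) / 2


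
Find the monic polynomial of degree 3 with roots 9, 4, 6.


A monic polynomial with roots 9, 4, 6 is:
p(x) = (x - 9)(x - 4)(x - 6)
After multiplying by (x - 9): x - 9
After multiplying by (x - 4): x^2 - 13x + 36
After multiplying by (x - 6): x^3 - 19x^2 + 114x - 216

x^3 - 19x^2 + 114x - 216


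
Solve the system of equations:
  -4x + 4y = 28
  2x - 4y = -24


Using Cramer's rule:
Determinant D = (-4)(-4) - (2)(4) = 16 - 8 = 8
Dx = (28)(-4) - (-24)(4) = -112 + 96 = -16
Dy = (-4)(-24) - (2)(28) = 96 - 56 = 40
x = Dx/D = -16/8 = -2
y = Dy/D = 40/8 = 5

x = -2, y = 5


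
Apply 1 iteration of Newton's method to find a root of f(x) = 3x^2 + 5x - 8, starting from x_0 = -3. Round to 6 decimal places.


Newton's method: x_(n+1) = x_n - f(x_n)/f'(x_n)
f(x) = 3x^2 + 5x - 8
f'(x) = 6x + 5

Iteration 1:
  f(-3.000000) = 4.000000
  f'(-3.000000) = -13.000000
  x_1 = -3.000000 - (4.000000)/(-13.000000) = -2.692308

x_1 = -2.692308


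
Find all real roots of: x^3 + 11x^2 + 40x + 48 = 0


Let p(x) = x^3 + 11x^2 + 40x + 48. By the rational root theorem (leading coefficient 1), any rational root is an integer divisor of 48: try ±1, ±2, ... in turn.
Test x = 1: value = 100 ≠ 0.
Test x = -1: value = 18 ≠ 0.
Test x = 2: value = 180 ≠ 0.
Test x = -2: value = 4 ≠ 0.
Test x = 3: value = 294 ≠ 0.
Test x = -3: value = 0 ✓, so (x + 3) is a factor.
Synthetic division by (x + 3): bring down 1; 1(-3) + 11 = 8; 8(-3) + 40 = 16; 16(-3) + 48 = 0 → quotient x^2 + 8x + 16, remainder 0.
Solve the quadratic x^2 + 8x + 16 = 0: discriminant = 8^2 - 4(1)(16) = 64 - 64 = 0.
Discriminant = 0, so a double root: x = -8/2 = -4.

x = -4 (multiplicity 2), x = -3


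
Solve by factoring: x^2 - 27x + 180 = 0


We need two numbers that multiply to 180 and add to -27.
Those numbers are -15 and -12 (since (-15) * (-12) = 180 and (-15) + (-12) = -27).
So x^2 - 27x + 180 = (x - 15)(x - 12) = 0
Setting each factor to zero: x = 15 or x = 12

x = 12, x = 15


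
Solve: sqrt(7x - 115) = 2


Square both sides: 7x - 115 = 2^2 = 4
7x = 4 + 115 = 119
x = 17
Check: sqrt(7*17 - 115) = sqrt(4) = 2 ✓

x = 17


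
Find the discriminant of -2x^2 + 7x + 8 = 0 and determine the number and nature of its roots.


For ax^2 + bx + c = 0, discriminant D = b^2 - 4ac
Here a = -2, b = 7, c = 8
D = (7)^2 - 4(-2)(8) = 49 + 64 = 113

D = 113 > 0 but not a perfect square
The equation has 2 distinct real irrational roots.

Discriminant = 113, 2 distinct real irrational roots


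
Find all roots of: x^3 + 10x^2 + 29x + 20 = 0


Let p(x) = x^3 + 10x^2 + 29x + 20. By the rational root theorem (leading coefficient 1), any rational root is an integer divisor of 20: try ±1, ±2, ... in turn.
Test x = 1: value = 60 ≠ 0.
Test x = -1: value = 0 ✓, so (x + 1) is a factor.
Synthetic division by (x + 1): bring down 1; 1(-1) + 10 = 9; 9(-1) + 29 = 20; 20(-1) + 20 = 0 → quotient x^2 + 9x + 20, remainder 0.
Solve the quadratic x^2 + 9x + 20 = 0: discriminant = 9^2 - 4(1)(20) = 81 - 80 = 1.
sqrt(1) = 1, so x = (-9 ± 1)/2: x = -4 or x = -5.
Collecting all roots found:

x = -5, x = -4, x = -1


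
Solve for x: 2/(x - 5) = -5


Multiply both sides by (x - 5): 2 = -5(x - 5)
Distribute: 2 = -5x + 25
-5x = 2 - 25 = -23
x = 23/5

x = 23/5


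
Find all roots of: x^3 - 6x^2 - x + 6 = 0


Let p(x) = x^3 - 6x^2 - x + 6. By the rational root theorem (leading coefficient 1), any rational root is an integer divisor of 6: try ±1, ±2, ... in turn.
Test x = 1: value = 0 ✓, so (x - 1) is a factor.
Synthetic division by (x - 1): bring down 1; 1(1) - 6 = -5; (-5)(1) - 1 = -6; (-6)(1) + 6 = 0 → quotient x^2 - 5x - 6, remainder 0.
Solve the quadratic x^2 - 5x - 6 = 0: discriminant = (-5)^2 - 4(1)(-6) = 25 + 24 = 49.
sqrt(49) = 7, so x = (5 ± 7)/2: x = 6 or x = -1.
Collecting all roots found:

x = -1, x = 1, x = 6


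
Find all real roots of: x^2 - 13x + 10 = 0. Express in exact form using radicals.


Using the quadratic formula: x = (-b ± sqrt(b^2 - 4ac)) / (2a)
Here a = 1, b = -13, c = 10
Discriminant = b^2 - 4ac = (-13)^2 - 4(1)(10) = 169 - 40 = 129
Since discriminant = 129 > 0, there are two real roots.
x = (13 ± sqrt(129)) / 2
Numerically: x ≈ 12.1789 or x ≈ 0.8211

x = (13 + sqrt(129)) / 2 or x = (13 - sqrt(129)) / 2


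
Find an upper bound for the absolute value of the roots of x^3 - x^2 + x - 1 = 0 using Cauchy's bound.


Cauchy's bound: all roots r satisfy |r| <= 1 + max(|a_i/a_n|) for i = 0,...,n-1
where a_n is the leading coefficient.

Coefficients: [1, -1, 1, -1]
Leading coefficient a_n = 1
Ratios |a_i/a_n|: 1, 1, 1
Maximum ratio: 1
Cauchy's bound: |r| <= 1 + 1 = 2

Upper bound = 2


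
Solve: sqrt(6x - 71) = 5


Square both sides: 6x - 71 = 5^2 = 25
6x = 25 + 71 = 96
x = 16
Check: sqrt(6*16 - 71) = sqrt(25) = 5 ✓

x = 16


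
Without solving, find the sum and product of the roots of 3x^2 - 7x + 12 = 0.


By Vieta's formulas for ax^2 + bx + c = 0:
  Sum of roots = -b/a
  Product of roots = c/a

Here a = 3, b = -7, c = 12
Sum = -(-7)/3 = 7/3
Product = 12/3 = 4

Sum = 7/3, Product = 4


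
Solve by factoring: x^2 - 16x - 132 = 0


We need two numbers that multiply to -132 and add to -16.
Those numbers are -22 and 6 (since (-22) * 6 = -132 and (-22) + 6 = -16).
So x^2 - 16x - 132 = (x - 22)(x + 6) = 0
Setting each factor to zero: x = 22 or x = -6

x = -6, x = 22


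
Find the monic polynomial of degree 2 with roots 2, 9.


A monic polynomial with roots 2, 9 is:
p(x) = (x - 2)(x - 9)
After multiplying by (x - 2): x - 2
After multiplying by (x - 9): x^2 - 11x + 18

x^2 - 11x + 18


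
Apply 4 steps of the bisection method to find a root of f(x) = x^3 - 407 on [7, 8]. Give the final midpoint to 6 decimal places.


f(x) = x^3 - 407
f(7) = -64 < 0
f(8) = 105 > 0

Step 1: midpoint = (7.000000 + 8.000000)/2 = 7.500000
  f(7.500000) = 14.875000
  f(mid) > 0, so root is in [7.000000, 7.500000]

Step 2: midpoint = (7.000000 + 7.500000)/2 = 7.250000
  f(7.250000) = -25.921875
  f(mid) < 0, so root is in [7.250000, 7.500000]

Step 3: midpoint = (7.250000 + 7.500000)/2 = 7.375000
  f(7.375000) = -5.869141
  f(mid) < 0, so root is in [7.375000, 7.500000]

Step 4: midpoint = (7.375000 + 7.500000)/2 = 7.437500
  f(7.437500) = 4.415771
  f(mid) > 0, so root is in [7.375000, 7.437500]

midpoint = 7.437500


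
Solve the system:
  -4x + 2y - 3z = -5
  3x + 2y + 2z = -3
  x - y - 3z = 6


Using Cramer's rule. Expand each determinant along the first row.
D  = (-4)*[2*(-3) - 2*(-1)] - 2*[3*(-3) - 2*1] + (-3)*[3*(-1) - 2*1]
  = (-4)*(-4) - 2*(-11) + (-3)*(-5) = 53
Dx = (-5)*[2*(-3) - 2*(-1)] - 2*[(-3)*(-3) - 2*6] + (-3)*[(-3)*(-1) - 2*6]
  = (-5)*(-4) - 2*(-3) + (-3)*(-9) = 53
Dy = (-4)*[(-3)*(-3) - 2*6] - (-5)*[3*(-3) - 2*1] + (-3)*[3*6 - (-3)*1]
  = (-4)*(-3) - (-5)*(-11) + (-3)*(21) = -106
Dz = (-4)*[2*6 - (-3)*(-1)] - 2*[3*6 - (-3)*1] + (-5)*[3*(-1) - 2*1]
  = (-4)*(9) - 2*(21) + (-5)*(-5) = -53
x = Dx/D = 53/53 = 1, y = Dy/D = -106/53 = -2, z = Dz/D = -53/53 = -1
Check eq1: (-4)(1) + (2)(-2) + (-3)(-1) = -5 = -5 ✓
Check eq2: (3)(1) + (2)(-2) + (2)(-1) = -3 = -3 ✓
Check eq3: (1)(1) + (-1)(-2) + (-3)(-1) = 6 = 6 ✓

x = 1, y = -2, z = -1


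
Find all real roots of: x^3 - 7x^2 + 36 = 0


Let p(x) = x^3 - 7x^2 + 36. By the rational root theorem (leading coefficient 1), any rational root is an integer divisor of 36: try ±1, ±2, ... in turn.
Test x = 1: value = 30 ≠ 0.
Test x = -1: value = 28 ≠ 0.
Test x = 2: value = 16 ≠ 0.
Test x = -2: value = 0 ✓, so (x + 2) is a factor.
Synthetic division by (x + 2): bring down 1; 1(-2) - 7 = -9; (-9)(-2) + 0 = 18; 18(-2) + 36 = 0 → quotient x^2 - 9x + 18, remainder 0.
Solve the quadratic x^2 - 9x + 18 = 0: discriminant = (-9)^2 - 4(1)(18) = 81 - 72 = 9.
sqrt(9) = 3, so x = (9 ± 3)/2: x = 6 or x = 3.

x = -2, x = 3, x = 6


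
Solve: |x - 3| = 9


An absolute value equation |expr| = 9 gives two cases:
Case 1: x - 3 = 9
  x = 12, so x = 12
Case 2: x - 3 = -9
  x = -6, so x = -6

x = -6, x = 12


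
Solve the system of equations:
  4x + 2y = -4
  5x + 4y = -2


Using Cramer's rule:
Determinant D = (4)(4) - (5)(2) = 16 - 10 = 6
Dx = (-4)(4) - (-2)(2) = -16 + 4 = -12
Dy = (4)(-2) - (5)(-4) = -8 + 20 = 12
x = Dx/D = -12/6 = -2
y = Dy/D = 12/6 = 2

x = -2, y = 2


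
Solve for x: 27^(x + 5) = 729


Express both sides with the same base.
729 = 27^2
Since the bases match, equate exponents: x + 5 = 2
So x = 2 - (5) = -3

x = -3


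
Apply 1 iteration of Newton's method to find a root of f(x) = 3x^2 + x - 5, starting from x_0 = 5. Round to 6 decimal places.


Newton's method: x_(n+1) = x_n - f(x_n)/f'(x_n)
f(x) = 3x^2 + x - 5
f'(x) = 6x + 1

Iteration 1:
  f(5.000000) = 75.000000
  f'(5.000000) = 31.000000
  x_1 = 5.000000 - (75.000000)/(31.000000) = 2.580645

x_1 = 2.580645


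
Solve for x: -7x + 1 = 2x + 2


Starting with: -7x + 1 = 2x + 2
Move all x terms to left: (-7 - 2)x = 2 - 1
Simplify: -9x = 1
Divide both sides by -9: x = -1/9

x = -1/9


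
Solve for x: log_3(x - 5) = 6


Convert to exponential form: x - 5 = 3^6 = 729
x = 729 + 5 = 734
Check: log_3(734 - 5) = log_3(729) = log_3(729) = 6 ✓

x = 734


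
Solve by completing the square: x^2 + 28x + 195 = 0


Start: x^2 + 28x + 195 = 0
Move constant: x^2 + 28x = -195
Half of 28 is 14, squared is 196
Add 196 to both sides: x^2 + 28x + 196 = 1
(x + 14)^2 = 1
x + 14 = ±1
x = -14 + 1 = -13 or x = -14 - 1 = -15

x = -15, x = -13


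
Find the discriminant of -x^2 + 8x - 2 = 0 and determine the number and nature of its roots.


For ax^2 + bx + c = 0, discriminant D = b^2 - 4ac
Here a = -1, b = 8, c = -2
D = (8)^2 - 4(-1)(-2) = 64 - 8 = 56

D = 56 > 0 but not a perfect square
The equation has 2 distinct real irrational roots.

Discriminant = 56, 2 distinct real irrational roots


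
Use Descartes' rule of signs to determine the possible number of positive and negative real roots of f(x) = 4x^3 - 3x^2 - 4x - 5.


Descartes' rule of signs:

For positive roots, count sign changes in f(x) = 4x^3 - 3x^2 - 4x - 5:
Signs of coefficients: +, -, -, -
Number of sign changes: 1
Possible positive real roots: 1

For negative roots, examine f(-x) = -4x^3 - 3x^2 + 4x - 5:
Signs of coefficients: -, -, +, -
Number of sign changes: 2
Possible negative real roots: 2, 0

Positive roots: 1; Negative roots: 2 or 0


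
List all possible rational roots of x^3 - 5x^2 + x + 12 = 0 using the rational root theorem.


Rational root theorem: possible roots are ±p/q where:
  p divides the constant term (12): p ∈ {1, 2, 3, 4, 6, 12}
  q divides the leading coefficient (1): q ∈ {1}

All possible rational roots: -12, -6, -4, -3, -2, -1, 1, 2, 3, 4, 6, 12

-12, -6, -4, -3, -2, -1, 1, 2, 3, 4, 6, 12


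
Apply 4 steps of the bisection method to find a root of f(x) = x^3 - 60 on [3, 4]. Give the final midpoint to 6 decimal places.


f(x) = x^3 - 60
f(3) = -33 < 0
f(4) = 4 > 0

Step 1: midpoint = (3.000000 + 4.000000)/2 = 3.500000
  f(3.500000) = -17.125000
  f(mid) < 0, so root is in [3.500000, 4.000000]

Step 2: midpoint = (3.500000 + 4.000000)/2 = 3.750000
  f(3.750000) = -7.265625
  f(mid) < 0, so root is in [3.750000, 4.000000]

Step 3: midpoint = (3.750000 + 4.000000)/2 = 3.875000
  f(3.875000) = -1.814453
  f(mid) < 0, so root is in [3.875000, 4.000000]

Step 4: midpoint = (3.875000 + 4.000000)/2 = 3.937500
  f(3.937500) = 1.046631
  f(mid) > 0, so root is in [3.875000, 3.937500]

midpoint = 3.937500


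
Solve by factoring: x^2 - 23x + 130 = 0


We need two numbers that multiply to 130 and add to -23.
Those numbers are -10 and -13 (since (-10) * (-13) = 130 and (-10) + (-13) = -23).
So x^2 - 23x + 130 = (x - 10)(x - 13) = 0
Setting each factor to zero: x = 10 or x = 13

x = 10, x = 13


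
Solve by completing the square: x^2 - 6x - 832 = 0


Start: x^2 - 6x - 832 = 0
Move constant: x^2 - 6x = 832
Half of -6 is -3, squared is 9
Add 9 to both sides: x^2 - 6x + 9 = 841
(x - 3)^2 = 841
x - 3 = ±29
x = 3 + 29 = 32 or x = 3 - 29 = -26

x = -26, x = 32


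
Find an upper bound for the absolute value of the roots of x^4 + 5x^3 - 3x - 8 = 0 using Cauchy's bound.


Cauchy's bound: all roots r satisfy |r| <= 1 + max(|a_i/a_n|) for i = 0,...,n-1
where a_n is the leading coefficient.

Coefficients: [1, 5, 0, -3, -8]
Leading coefficient a_n = 1
Ratios |a_i/a_n|: 5, 0, 3, 8
Maximum ratio: 8
Cauchy's bound: |r| <= 1 + 8 = 9

Upper bound = 9


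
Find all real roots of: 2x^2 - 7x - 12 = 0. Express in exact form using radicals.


Using the quadratic formula: x = (-b ± sqrt(b^2 - 4ac)) / (2a)
Here a = 2, b = -7, c = -12
Discriminant = b^2 - 4ac = (-7)^2 - 4(2)(-12) = 49 + 96 = 145
Since discriminant = 145 > 0, there are two real roots.
x = (7 ± sqrt(145)) / 4
Numerically: x ≈ 4.7604 or x ≈ -1.2604

x = (7 + sqrt(145)) / 4 or x = (7 - sqrt(145)) / 4


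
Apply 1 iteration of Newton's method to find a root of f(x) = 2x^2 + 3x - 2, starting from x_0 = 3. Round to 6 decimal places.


Newton's method: x_(n+1) = x_n - f(x_n)/f'(x_n)
f(x) = 2x^2 + 3x - 2
f'(x) = 4x + 3

Iteration 1:
  f(3.000000) = 25.000000
  f'(3.000000) = 15.000000
  x_1 = 3.000000 - (25.000000)/(15.000000) = 1.333333

x_1 = 1.333333


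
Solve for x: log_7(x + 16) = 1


Convert to exponential form: x + 16 = 7^1 = 7
x = 7 - 16 = -9
Check: log_7(-9 + 16) = log_7(7) = log_7(7) = 1 ✓

x = -9


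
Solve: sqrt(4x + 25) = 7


Square both sides: 4x + 25 = 7^2 = 49
4x = 49 - 25 = 24
x = 6
Check: sqrt(4*6 + 25) = sqrt(49) = 7 ✓

x = 6


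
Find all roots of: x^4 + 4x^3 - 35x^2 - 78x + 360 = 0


Let p(x) = x^4 + 4x^3 - 35x^2 - 78x + 360. By the rational root theorem (leading coefficient 1), any rational root is an integer divisor of 360: try ±1, ±2, ... in turn.
Test x = 1: value = 252 ≠ 0.
Test x = -1: value = 400 ≠ 0.
Test x = 2: value = 112 ≠ 0.
Test x = -2: value = 360 ≠ 0.
Test x = 3: value = 0 ✓, so (x - 3) is a factor.
Synthetic division by (x - 3): bring down 1; 1(3) + 4 = 7; 7(3) - 35 = -14; (-14)(3) - 78 = -120; (-120)(3) + 360 = 0 → quotient x^3 + 7x^2 - 14x - 120, remainder 0.
Continue with the quotient x^3 + 7x^2 - 14x - 120 (candidates must divide 120; re-test x = 3 first in case it repeats).
Test x = 3: value = -72 ≠ 0.
Test x = -3: value = -42 ≠ 0.
Test x = 4: value = 0 ✓, so (x - 4) is a factor.
Synthetic division by (x - 4): bring down 1; 1(4) + 7 = 11; 11(4) - 14 = 30; 30(4) - 120 = 0 → quotient x^2 + 11x + 30, remainder 0.
Solve the quadratic x^2 + 11x + 30 = 0: discriminant = 11^2 - 4(1)(30) = 121 - 120 = 1.
sqrt(1) = 1, so x = (-11 ± 1)/2: x = -5 or x = -6.
Collecting all roots found:

x = -6, x = -5, x = 3, x = 4


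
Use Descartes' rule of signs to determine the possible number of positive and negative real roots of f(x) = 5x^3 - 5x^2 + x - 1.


Descartes' rule of signs:

For positive roots, count sign changes in f(x) = 5x^3 - 5x^2 + x - 1:
Signs of coefficients: +, -, +, -
Number of sign changes: 3
Possible positive real roots: 3, 1

For negative roots, examine f(-x) = -5x^3 - 5x^2 - x - 1:
Signs of coefficients: -, -, -, -
Number of sign changes: 0
Possible negative real roots: 0

Positive roots: 3 or 1; Negative roots: 0


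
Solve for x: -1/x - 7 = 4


Subtract -7 from both sides: -1/x = 11
Multiply both sides by x: -1 = 11 * x
Divide by 11: x = -1/11

x = -1/11


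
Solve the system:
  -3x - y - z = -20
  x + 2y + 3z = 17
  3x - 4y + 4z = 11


Using Cramer's rule. Expand each determinant along the first row.
D  = (-3)*[2*4 - 3*(-4)] - (-1)*[1*4 - 3*3] + (-1)*[1*(-4) - 2*3]
  = (-3)*(20) - (-1)*(-5) + (-1)*(-10) = -55
Dx = (-20)*[2*4 - 3*(-4)] - (-1)*[17*4 - 3*11] + (-1)*[17*(-4) - 2*11]
  = (-20)*(20) - (-1)*(35) + (-1)*(-90) = -275
Dy = (-3)*[17*4 - 3*11] - (-20)*[1*4 - 3*3] + (-1)*[1*11 - 17*3]
  = (-3)*(35) - (-20)*(-5) + (-1)*(-40) = -165
Dz = (-3)*[2*11 - 17*(-4)] - (-1)*[1*11 - 17*3] + (-20)*[1*(-4) - 2*3]
  = (-3)*(90) - (-1)*(-40) + (-20)*(-10) = -110
x = Dx/D = -275/-55 = 5, y = Dy/D = -165/-55 = 3, z = Dz/D = -110/-55 = 2
Check eq1: (-3)(5) + (-1)(3) + (-1)(2) = -20 = -20 ✓
Check eq2: (1)(5) + (2)(3) + (3)(2) = 17 = 17 ✓
Check eq3: (3)(5) + (-4)(3) + (4)(2) = 11 = 11 ✓

x = 5, y = 3, z = 2


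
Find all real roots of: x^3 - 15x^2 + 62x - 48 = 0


Let p(x) = x^3 - 15x^2 + 62x - 48. By the rational root theorem (leading coefficient 1), any rational root is an integer divisor of 48: try ±1, ±2, ... in turn.
Test x = 1: value = 0 ✓, so (x - 1) is a factor.
Synthetic division by (x - 1): bring down 1; 1(1) - 15 = -14; (-14)(1) + 62 = 48; 48(1) - 48 = 0 → quotient x^2 - 14x + 48, remainder 0.
Solve the quadratic x^2 - 14x + 48 = 0: discriminant = (-14)^2 - 4(1)(48) = 196 - 192 = 4.
sqrt(4) = 2, so x = (14 ± 2)/2: x = 8 or x = 6.

x = 1, x = 6, x = 8


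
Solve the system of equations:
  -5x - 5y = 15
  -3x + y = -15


Using Cramer's rule:
Determinant D = (-5)(1) - (-3)(-5) = -5 - 15 = -20
Dx = (15)(1) - (-15)(-5) = 15 - 75 = -60
Dy = (-5)(-15) - (-3)(15) = 75 + 45 = 120
x = Dx/D = -60/-20 = 3
y = Dy/D = 120/-20 = -6

x = 3, y = -6


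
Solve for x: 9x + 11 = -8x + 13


Starting with: 9x + 11 = -8x + 13
Move all x terms to left: (9 + 8)x = 13 - 11
Simplify: 17x = 2
Divide both sides by 17: x = 2/17

x = 2/17


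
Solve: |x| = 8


An absolute value equation |expr| = 8 gives two cases:
Case 1: x = 8
  x = 8, so x = 8
Case 2: x = -8
  x = -8, so x = -8

x = -8, x = 8


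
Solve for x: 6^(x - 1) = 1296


Express both sides with the same base.
1296 = 6^4
Since the bases match, equate exponents: x - 1 = 4
So x = 4 - (-1) = 5

x = 5


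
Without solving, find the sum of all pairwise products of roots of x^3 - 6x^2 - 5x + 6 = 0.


By Vieta's formulas for x^3 + bx^2 + cx + d = 0:
  r1 + r2 + r3 = -b/a = 6
  r1*r2 + r1*r3 + r2*r3 = c/a = -5
  r1*r2*r3 = -d/a = -6


Sum of pairwise products = -5


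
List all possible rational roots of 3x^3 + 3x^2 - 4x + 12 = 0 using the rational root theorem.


Rational root theorem: possible roots are ±p/q where:
  p divides the constant term (12): p ∈ {1, 2, 3, 4, 6, 12}
  q divides the leading coefficient (3): q ∈ {1, 3}

All possible rational roots: -12, -6, -4, -3, -2, -4/3, -1, -2/3, -1/3, 1/3, 2/3, 1, 4/3, 2, 3, 4, 6, 12

-12, -6, -4, -3, -2, -4/3, -1, -2/3, -1/3, 1/3, 2/3, 1, 4/3, 2, 3, 4, 6, 12


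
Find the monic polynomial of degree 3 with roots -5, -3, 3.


A monic polynomial with roots -5, -3, 3 is:
p(x) = (x + 5)(x + 3)(x - 3)
After multiplying by (x + 5): x + 5
After multiplying by (x + 3): x^2 + 8x + 15
After multiplying by (x - 3): x^3 + 5x^2 - 9x - 45

x^3 + 5x^2 - 9x - 45


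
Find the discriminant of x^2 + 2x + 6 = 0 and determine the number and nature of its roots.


For ax^2 + bx + c = 0, discriminant D = b^2 - 4ac
Here a = 1, b = 2, c = 6
D = (2)^2 - 4(1)(6) = 4 - 24 = -20

D = -20 < 0
The equation has no real roots (2 complex conjugate roots).

Discriminant = -20, no real roots (2 complex conjugate roots)


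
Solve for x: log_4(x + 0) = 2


Convert to exponential form: x + 0 = 4^2 = 16
x = 16 - 0 = 16
Check: log_4(16 + 0) = log_4(16) = log_4(16) = 2 ✓

x = 16


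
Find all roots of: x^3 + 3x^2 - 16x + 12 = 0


Let p(x) = x^3 + 3x^2 - 16x + 12. By the rational root theorem (leading coefficient 1), any rational root is an integer divisor of 12: try ±1, ±2, ... in turn.
Test x = 1: value = 0 ✓, so (x - 1) is a factor.
Synthetic division by (x - 1): bring down 1; 1(1) + 3 = 4; 4(1) - 16 = -12; (-12)(1) + 12 = 0 → quotient x^2 + 4x - 12, remainder 0.
Solve the quadratic x^2 + 4x - 12 = 0: discriminant = 4^2 - 4(1)(-12) = 16 + 48 = 64.
sqrt(64) = 8, so x = (-4 ± 8)/2: x = 2 or x = -6.
Collecting all roots found:

x = -6, x = 1, x = 2


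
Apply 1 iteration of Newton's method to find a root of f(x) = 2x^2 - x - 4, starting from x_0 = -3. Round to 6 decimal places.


Newton's method: x_(n+1) = x_n - f(x_n)/f'(x_n)
f(x) = 2x^2 - x - 4
f'(x) = 4x - 1

Iteration 1:
  f(-3.000000) = 17.000000
  f'(-3.000000) = -13.000000
  x_1 = -3.000000 - (17.000000)/(-13.000000) = -1.692308

x_1 = -1.692308


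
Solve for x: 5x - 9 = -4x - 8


Starting with: 5x - 9 = -4x - 8
Move all x terms to left: (5 + 4)x = -8 + 9
Simplify: 9x = 1
Divide both sides by 9: x = 1/9

x = 1/9


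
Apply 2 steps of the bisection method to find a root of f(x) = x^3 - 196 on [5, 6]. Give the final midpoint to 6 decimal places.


f(x) = x^3 - 196
f(5) = -71 < 0
f(6) = 20 > 0

Step 1: midpoint = (5.000000 + 6.000000)/2 = 5.500000
  f(5.500000) = -29.625000
  f(mid) < 0, so root is in [5.500000, 6.000000]

Step 2: midpoint = (5.500000 + 6.000000)/2 = 5.750000
  f(5.750000) = -5.890625
  f(mid) < 0, so root is in [5.750000, 6.000000]

midpoint = 5.750000


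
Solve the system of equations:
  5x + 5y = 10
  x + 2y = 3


Using Cramer's rule:
Determinant D = (5)(2) - (1)(5) = 10 - 5 = 5
Dx = (10)(2) - (3)(5) = 20 - 15 = 5
Dy = (5)(3) - (1)(10) = 15 - 10 = 5
x = Dx/D = 5/5 = 1
y = Dy/D = 5/5 = 1

x = 1, y = 1


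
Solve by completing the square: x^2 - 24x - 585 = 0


Start: x^2 - 24x - 585 = 0
Move constant: x^2 - 24x = 585
Half of -24 is -12, squared is 144
Add 144 to both sides: x^2 - 24x + 144 = 729
(x - 12)^2 = 729
x - 12 = ±27
x = 12 + 27 = 39 or x = 12 - 27 = -15

x = -15, x = 39


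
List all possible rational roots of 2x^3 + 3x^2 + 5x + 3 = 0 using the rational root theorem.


Rational root theorem: possible roots are ±p/q where:
  p divides the constant term (3): p ∈ {1, 3}
  q divides the leading coefficient (2): q ∈ {1, 2}

All possible rational roots: -3, -3/2, -1, -1/2, 1/2, 1, 3/2, 3

-3, -3/2, -1, -1/2, 1/2, 1, 3/2, 3


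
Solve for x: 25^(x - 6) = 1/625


Express both sides with the same base.
1/625 = 25^(-2)
Since the bases match, equate exponents: x - 6 = -2
So x = -2 - (-6) = 4

x = 4


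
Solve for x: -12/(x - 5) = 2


Multiply both sides by (x - 5): -12 = 2(x - 5)
Distribute: -12 = 2x - 10
2x = -12 + 10 = -2
x = -1

x = -1


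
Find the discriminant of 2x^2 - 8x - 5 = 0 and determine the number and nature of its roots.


For ax^2 + bx + c = 0, discriminant D = b^2 - 4ac
Here a = 2, b = -8, c = -5
D = (-8)^2 - 4(2)(-5) = 64 + 40 = 104

D = 104 > 0 but not a perfect square
The equation has 2 distinct real irrational roots.

Discriminant = 104, 2 distinct real irrational roots
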